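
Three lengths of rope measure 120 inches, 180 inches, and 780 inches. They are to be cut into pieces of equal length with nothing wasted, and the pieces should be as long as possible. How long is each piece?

The greatest length dividing all of 120, 180, and 780 is their gcd.
120 = 2^3 × 3 × 5
180 = 2^2 × 3^2 × 5
780 = 2^2 × 3 × 5 × 13
gcd(120, 180, 780) = 2^2 × 3 × 5 = 60.

60 inches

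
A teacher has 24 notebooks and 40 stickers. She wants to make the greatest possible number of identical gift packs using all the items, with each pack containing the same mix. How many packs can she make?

The pack count must divide each quantity, so the greatest is gcd(24, 40).
24 = 2^3 × 3
40 = 2^3 × 5
gcd(24, 40) = 2^3 = 8.

8 packs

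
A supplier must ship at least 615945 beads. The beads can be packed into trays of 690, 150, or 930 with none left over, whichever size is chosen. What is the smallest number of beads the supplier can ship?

The number of beads must be a common multiple of 690, 150, and 930, so a multiple of their LCM.
690 = 2 × 3 × 5 × 23
150 = 2 × 3 × 5^2
930 = 2 × 3 × 5 × 31
LCM(690, 150, 930) = 2 × 3 × 5^2 × 23 × 31 = 106950.
Smallest multiple of 106950 that is ≥ 615945: ⌈615945/106950⌉ × 106950 = 6 × 106950 = 641700.

641700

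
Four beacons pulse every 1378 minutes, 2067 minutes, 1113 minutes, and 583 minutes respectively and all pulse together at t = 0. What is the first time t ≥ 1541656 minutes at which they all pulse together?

1591590 minutes

Joint pulses occur at multiples of LCM(1378, 2067, 1113, 583).
1378 = 2 × 13 × 53
2067 = 3 × 13 × 53
1113 = 3 × 7 × 53
583 = 11 × 53
LCM(1378, 2067, 1113, 583) = 2 × 3 × 7 × 11 × 13 × 53 = 318318.
Smallest multiple of 318318 that is ≥ 1541656: ⌈1541656/318318⌉ × 318318 = 5 × 318318 = 1591590.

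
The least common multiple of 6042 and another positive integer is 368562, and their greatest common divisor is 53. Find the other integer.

gcd × lcm = product of the two integers, so the other integer is (53 × 368562) / 6042 = 3233.

3233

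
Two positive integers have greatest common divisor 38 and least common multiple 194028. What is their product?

7373064

For any two positive integers, gcd × lcm = product = 38 × 194028 = 7373064.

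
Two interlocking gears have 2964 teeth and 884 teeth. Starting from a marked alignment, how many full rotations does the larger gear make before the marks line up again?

All finish a whole number of cycles simultaneously at t = LCM of the periods.
2964 = 2^2 × 3 × 13 × 19
884 = 2^2 × 13 × 17
LCM(2964, 884) = 2^2 × 3 × 13 × 17 × 19 = 50388.
Rotations for period 2964: 50388 / 2964 = 17.

17 rotations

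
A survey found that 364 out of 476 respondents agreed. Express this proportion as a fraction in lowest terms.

364 = 2^2 × 7 × 13
476 = 2^2 × 7 × 17
gcd(364, 476) = 2^2 × 7 = 28.
Divide numerator and denominator by 28: 364/476 = 13/17.

13/17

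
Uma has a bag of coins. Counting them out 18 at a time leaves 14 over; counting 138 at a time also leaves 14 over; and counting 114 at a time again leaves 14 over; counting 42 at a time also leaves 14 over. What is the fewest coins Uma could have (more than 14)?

N − 14 must be a common multiple of 18, 138, 114, and 42.
18 = 2 × 3^2
138 = 2 × 3 × 23
114 = 2 × 3 × 19
42 = 2 × 3 × 7
LCM(18, 138, 114, 42) = 2 × 3^2 × 7 × 19 × 23 = 55062.
Smallest N > 14 is LCM + 14 = 55062 + 14 = 55076.

55076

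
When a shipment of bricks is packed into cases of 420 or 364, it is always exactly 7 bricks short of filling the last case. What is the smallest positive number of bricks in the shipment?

Being 7 short of a full case of size k means N ≡ −7 (mod k), i.e. N + 7 is a multiple of each size.
420 = 2^2 × 3 × 5 × 7
364 = 2^2 × 7 × 13
LCM(420, 364) = 2^2 × 3 × 5 × 7 × 13 = 5460.
Smallest positive N is 5460 − 7 = 5453.

5453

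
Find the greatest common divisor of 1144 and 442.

26

1144 = 2^3 × 11 × 13
442 = 2 × 13 × 17
gcd(1144, 442) = 2 × 13 = 26.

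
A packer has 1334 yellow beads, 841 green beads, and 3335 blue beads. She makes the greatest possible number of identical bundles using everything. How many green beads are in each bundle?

29

Number of bundles = gcd(1334, 841, 3335).
1334 = 2 × 23 × 29
841 = 29^2
3335 = 5 × 23 × 29
gcd(1334, 841, 3335) = 29.
green beads per bundle = 841 / 29 = 29.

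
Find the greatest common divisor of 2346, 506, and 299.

23

2346 = 2 × 3 × 17 × 23
506 = 2 × 11 × 23
299 = 13 × 23
gcd(2346, 506, 299) = 23.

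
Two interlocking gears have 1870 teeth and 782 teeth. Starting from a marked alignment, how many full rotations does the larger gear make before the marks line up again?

23 rotations

The first common completion time is the LCM of the periods.
1870 = 2 × 5 × 11 × 17
782 = 2 × 17 × 23
LCM(1870, 782) = 2 × 5 × 11 × 17 × 23 = 43010.
Rotations for period 1870: 43010 / 1870 = 23.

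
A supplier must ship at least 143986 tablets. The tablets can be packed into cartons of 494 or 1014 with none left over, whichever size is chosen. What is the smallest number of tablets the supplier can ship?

The number of tablets must be a common multiple of 494 and 1014, so a multiple of their LCM.
494 = 2 × 13 × 19
1014 = 2 × 3 × 13^2
LCM(494, 1014) = 2 × 3 × 13^2 × 19 = 19266.
Smallest multiple of 19266 that is ≥ 143986: ⌈143986/19266⌉ × 19266 = 8 × 19266 = 154128.

154128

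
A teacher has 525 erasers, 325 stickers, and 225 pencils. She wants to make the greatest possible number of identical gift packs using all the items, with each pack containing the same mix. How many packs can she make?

The pack count must divide each quantity, so the greatest is gcd(525, 325, 225).
525 = 3 × 5^2 × 7
325 = 5^2 × 13
225 = 3^2 × 5^2
gcd(525, 325, 225) = 5^2 = 25.

25 packs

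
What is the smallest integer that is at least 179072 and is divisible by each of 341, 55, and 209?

The integer must be a common multiple of 341, 55, and 209, so a multiple of their LCM.
341 = 11 × 31
55 = 5 × 11
209 = 11 × 19
LCM(341, 55, 209) = 5 × 11 × 19 × 31 = 32395.
Smallest multiple of 32395 that is ≥ 179072: ⌈179072/32395⌉ × 32395 = 6 × 32395 = 194370.

194370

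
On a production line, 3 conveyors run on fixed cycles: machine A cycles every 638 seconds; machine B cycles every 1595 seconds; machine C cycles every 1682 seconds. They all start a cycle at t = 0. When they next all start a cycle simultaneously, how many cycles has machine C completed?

They are all back at their starting positions together after one LCM of the periods.
638 = 2 × 11 × 29
1595 = 5 × 11 × 29
1682 = 2 × 29^2
LCM(638, 1595, 1682) = 2 × 5 × 11 × 29^2 = 92510.
Cycles for period 1682: 92510 / 1682 = 55.

55 cycles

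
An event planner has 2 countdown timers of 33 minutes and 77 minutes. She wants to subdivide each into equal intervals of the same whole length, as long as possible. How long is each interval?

By the Euclidean algorithm:
77 = 2 × 33 + 11
33 = 3 × 11 + 0
gcd(33, 77) = 11.

11 minutes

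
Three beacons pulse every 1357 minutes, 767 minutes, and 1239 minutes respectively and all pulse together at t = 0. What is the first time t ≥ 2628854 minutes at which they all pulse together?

Joint pulses occur at multiples of LCM(1357, 767, 1239).
1357 = 23 × 59
767 = 13 × 59
1239 = 3 × 7 × 59
LCM(1357, 767, 1239) = 3 × 7 × 13 × 23 × 59 = 370461.
Smallest multiple of 370461 that is ≥ 2628854: ⌈2628854/370461⌉ × 370461 = 8 × 370461 = 2963688.

2963688 minutes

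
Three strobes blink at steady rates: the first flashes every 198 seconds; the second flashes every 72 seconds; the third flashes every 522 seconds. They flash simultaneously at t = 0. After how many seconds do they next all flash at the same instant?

We need the least common multiple of the intervals.
198 = 2 × 3^2 × 11
72 = 2^3 × 3^2
522 = 2 × 3^2 × 29
LCM(198, 72, 522) = 2^3 × 3^2 × 11 × 29 = 22968.

22968 seconds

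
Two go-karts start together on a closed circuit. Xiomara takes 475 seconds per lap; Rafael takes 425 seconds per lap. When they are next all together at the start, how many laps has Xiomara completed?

17 laps

All finish a whole number of cycles simultaneously at t = LCM of the periods.
475 = 5^2 × 19
425 = 5^2 × 17
LCM(475, 425) = 5^2 × 17 × 19 = 8075.
Laps for period 475: 8075 / 475 = 17.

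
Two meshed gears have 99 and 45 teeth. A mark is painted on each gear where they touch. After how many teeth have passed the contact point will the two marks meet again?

We need the least common multiple of the intervals.
99 = 3^2 × 11
45 = 3^2 × 5
LCM(99, 45) = 3^2 × 5 × 11 = 495.

495 teeth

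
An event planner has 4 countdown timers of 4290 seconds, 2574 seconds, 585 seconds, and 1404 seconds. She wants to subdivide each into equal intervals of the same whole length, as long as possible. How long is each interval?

The interval must divide each timer length; the longest such is the gcd.
4290 = 2 × 3 × 5 × 11 × 13
2574 = 2 × 3^2 × 11 × 13
585 = 3^2 × 5 × 13
1404 = 2^2 × 3^3 × 13
gcd(4290, 2574, 585, 1404) = 3 × 13 = 39.

39 seconds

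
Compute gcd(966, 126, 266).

14

966 = 2 × 3 × 7 × 23
126 = 2 × 3^2 × 7
266 = 2 × 7 × 19
gcd(966, 126, 266) = 2 × 7 = 14.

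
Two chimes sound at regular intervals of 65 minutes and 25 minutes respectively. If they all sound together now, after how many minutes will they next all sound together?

The first simultaneous occurrence is after LCM of the individual periods.
65 = 5 × 13
25 = 5^2
LCM(65, 25) = 5^2 × 13 = 325.

325 minutes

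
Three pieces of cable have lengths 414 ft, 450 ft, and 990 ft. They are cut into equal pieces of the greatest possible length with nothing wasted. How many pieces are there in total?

Piece length = gcd(414, 450, 990).
414 = 2 × 3^2 × 23
450 = 2 × 3^2 × 5^2
990 = 2 × 3^2 × 5 × 11
gcd(414, 450, 990) = 2 × 3^2 = 18.
Total pieces = 414/18 + 450/18 + 990/18 = 23 + 25 + 55 = 103.

103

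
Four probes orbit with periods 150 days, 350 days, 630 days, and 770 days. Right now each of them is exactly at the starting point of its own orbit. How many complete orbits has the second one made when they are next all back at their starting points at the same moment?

They are all back at their starting positions together after one LCM of the periods.
150 = 2 × 3 × 5^2
350 = 2 × 5^2 × 7
630 = 2 × 3^2 × 5 × 7
770 = 2 × 5 × 7 × 11
LCM(150, 350, 630, 770) = 2 × 3^2 × 5^2 × 7 × 11 = 34650.
Orbits for period 350: 34650 / 350 = 99.

99 orbits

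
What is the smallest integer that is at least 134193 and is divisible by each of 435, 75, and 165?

The integer must be a common multiple of 435, 75, and 165, so a multiple of their LCM.
435 = 3 × 5 × 29
75 = 3 × 5^2
165 = 3 × 5 × 11
LCM(435, 75, 165) = 3 × 5^2 × 11 × 29 = 23925.
Smallest multiple of 23925 that is ≥ 134193: ⌈134193/23925⌉ × 23925 = 6 × 23925 = 143550.

143550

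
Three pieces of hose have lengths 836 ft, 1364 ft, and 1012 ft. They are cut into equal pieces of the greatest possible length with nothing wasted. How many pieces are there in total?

Piece length = gcd(836, 1364, 1012).
836 = 2^2 × 11 × 19
1364 = 2^2 × 11 × 31
1012 = 2^2 × 11 × 23
gcd(836, 1364, 1012) = 2^2 × 11 = 44.
Total pieces = 836/44 + 1364/44 + 1012/44 = 19 + 31 + 23 = 73.

73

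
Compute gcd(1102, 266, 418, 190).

38

1102 = 2 × 19 × 29
266 = 2 × 7 × 19
418 = 2 × 11 × 19
190 = 2 × 5 × 19
gcd(1102, 266, 418, 190) = 2 × 19 = 38.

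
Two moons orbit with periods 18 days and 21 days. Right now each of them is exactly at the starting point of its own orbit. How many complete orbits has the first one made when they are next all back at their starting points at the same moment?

7 orbits

They are all back at their starting positions together after one LCM of the periods.
18 = 2 × 3^2
21 = 3 × 7
LCM(18, 21) = 2 × 3^2 × 7 = 126.
Orbits for period 18: 126 / 18 = 7.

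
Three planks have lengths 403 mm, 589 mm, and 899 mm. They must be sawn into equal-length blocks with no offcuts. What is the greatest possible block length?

The block length must divide every plank, so the greatest is gcd(403, 589, 899).
403 = 13 × 31
589 = 19 × 31
899 = 29 × 31
gcd(403, 589, 899) = 31.

31 mm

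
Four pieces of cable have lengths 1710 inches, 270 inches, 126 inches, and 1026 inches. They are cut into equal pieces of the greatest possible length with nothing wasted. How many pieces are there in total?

174

Piece length = gcd(1710, 270, 126, 1026).
1710 = 2 × 3^2 × 5 × 19
270 = 2 × 3^3 × 5
126 = 2 × 3^2 × 7
1026 = 2 × 3^3 × 19
gcd(1710, 270, 126, 1026) = 2 × 3^2 = 18.
Total pieces = 1710/18 + 270/18 + 126/18 + 1026/18 = 95 + 15 + 7 + 57 = 174.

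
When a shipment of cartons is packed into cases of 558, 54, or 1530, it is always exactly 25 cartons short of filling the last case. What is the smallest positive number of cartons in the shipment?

142265

Being 25 short of a full case of size k means N ≡ −25 (mod k), i.e. N + 25 is a multiple of each size.
558 = 2 × 3^2 × 31
54 = 2 × 3^3
1530 = 2 × 3^2 × 5 × 17
LCM(558, 54, 1530) = 2 × 3^3 × 5 × 17 × 31 = 142290.
Smallest positive N is 142290 − 25 = 142265.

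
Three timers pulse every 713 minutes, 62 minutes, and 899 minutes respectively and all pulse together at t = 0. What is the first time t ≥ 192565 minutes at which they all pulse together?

Joint pulses occur at multiples of LCM(713, 62, 899).
713 = 23 × 31
62 = 2 × 31
899 = 29 × 31
LCM(713, 62, 899) = 2 × 23 × 29 × 31 = 41354.
Smallest multiple of 41354 that is ≥ 192565: ⌈192565/41354⌉ × 41354 = 5 × 41354 = 206770.

206770 minutes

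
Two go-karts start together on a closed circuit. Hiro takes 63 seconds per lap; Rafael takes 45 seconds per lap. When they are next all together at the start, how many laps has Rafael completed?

The first common completion time is the LCM of the periods.
63 = 3^2 × 7
45 = 3^2 × 5
LCM(63, 45) = 3^2 × 5 × 7 = 315.
Laps for period 45: 315 / 45 = 7.

7 laps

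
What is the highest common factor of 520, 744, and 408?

8

520 = 2^3 × 5 × 13
744 = 2^3 × 3 × 31
408 = 2^3 × 3 × 17
gcd(520, 744, 408) = 2^3 = 8.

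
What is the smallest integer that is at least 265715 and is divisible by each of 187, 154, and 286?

The integer must be a common multiple of 187, 154, and 286, so a multiple of their LCM.
187 = 11 × 17
154 = 2 × 7 × 11
286 = 2 × 11 × 13
LCM(187, 154, 286) = 2 × 7 × 11 × 13 × 17 = 34034.
Smallest multiple of 34034 that is ≥ 265715: ⌈265715/34034⌉ × 34034 = 8 × 34034 = 272272.

272272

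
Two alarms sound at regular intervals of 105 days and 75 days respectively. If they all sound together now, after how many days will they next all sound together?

They coincide at every common multiple of the periods; the first is the LCM.
105 = 3 × 5 × 7
75 = 3 × 5^2
LCM(105, 75) = 3 × 5^2 × 7 = 525.

525 days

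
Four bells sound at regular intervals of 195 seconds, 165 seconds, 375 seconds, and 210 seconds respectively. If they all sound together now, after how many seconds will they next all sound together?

750750 seconds

They coincide at every common multiple of the periods; the first is the LCM.
195 = 3 × 5 × 13
165 = 3 × 5 × 11
375 = 3 × 5^3
210 = 2 × 3 × 5 × 7
LCM(195, 165, 375, 210) = 2 × 3 × 5^3 × 7 × 11 × 13 = 750750.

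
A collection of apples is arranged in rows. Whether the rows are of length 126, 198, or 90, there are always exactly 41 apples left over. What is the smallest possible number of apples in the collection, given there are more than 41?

6971

N − 41 must be a common multiple of 126, 198, and 90.
126 = 2 × 3^2 × 7
198 = 2 × 3^2 × 11
90 = 2 × 3^2 × 5
LCM(126, 198, 90) = 2 × 3^2 × 5 × 7 × 11 = 6930.
Smallest N > 41 is LCM + 41 = 6930 + 41 = 6971.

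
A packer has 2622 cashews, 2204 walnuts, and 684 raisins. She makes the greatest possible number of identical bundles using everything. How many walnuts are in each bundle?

58

Number of bundles = gcd(2622, 2204, 684).
2622 = 2 × 3 × 19 × 23
2204 = 2^2 × 19 × 29
684 = 2^2 × 3^2 × 19
gcd(2622, 2204, 684) = 2 × 19 = 38.
walnuts per bundle = 2204 / 38 = 58.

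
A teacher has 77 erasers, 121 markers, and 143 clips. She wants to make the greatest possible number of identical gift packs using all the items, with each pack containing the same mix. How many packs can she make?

The pack count must divide each quantity, so the greatest is gcd(77, 121, 143).
77 = 7 × 11
121 = 11^2
143 = 11 × 13
gcd(77, 121, 143) = 11.

11 packs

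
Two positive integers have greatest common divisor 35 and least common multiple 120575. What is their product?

For any two positive integers, gcd × lcm = product = 35 × 120575 = 4220125.

4220125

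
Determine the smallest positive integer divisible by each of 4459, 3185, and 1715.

4459 = 7^3 × 13
3185 = 5 × 7^2 × 13
1715 = 5 × 7^3
LCM(4459, 3185, 1715) = 5 × 7^3 × 13 = 22295.

22295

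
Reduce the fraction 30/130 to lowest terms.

30 = 2 × 3 × 5
130 = 2 × 5 × 13
gcd(30, 130) = 2 × 5 = 10.
Divide numerator and denominator by 10: 30/130 = 3/13.

3/13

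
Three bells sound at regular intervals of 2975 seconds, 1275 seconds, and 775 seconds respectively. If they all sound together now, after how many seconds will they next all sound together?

276675 seconds

We need the least common multiple of the intervals.
2975 = 5^2 × 7 × 17
1275 = 3 × 5^2 × 17
775 = 5^2 × 31
LCM(2975, 1275, 775) = 3 × 5^2 × 7 × 17 × 31 = 276675.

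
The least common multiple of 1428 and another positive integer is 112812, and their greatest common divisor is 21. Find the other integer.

gcd × lcm = product of the two integers, so the other integer is (21 × 112812) / 1428 = 1659.

1659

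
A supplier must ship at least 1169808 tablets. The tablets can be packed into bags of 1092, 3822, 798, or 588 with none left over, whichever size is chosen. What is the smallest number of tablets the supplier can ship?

The number of tablets must be a common multiple of 1092, 3822, 798, and 588, so a multiple of their LCM.
1092 = 2^2 × 3 × 7 × 13
3822 = 2 × 3 × 7^2 × 13
798 = 2 × 3 × 7 × 19
588 = 2^2 × 3 × 7^2
LCM(1092, 3822, 798, 588) = 2^2 × 3 × 7^2 × 13 × 19 = 145236.
Smallest multiple of 145236 that is ≥ 1169808: ⌈1169808/145236⌉ × 145236 = 9 × 145236 = 1307124.

1307124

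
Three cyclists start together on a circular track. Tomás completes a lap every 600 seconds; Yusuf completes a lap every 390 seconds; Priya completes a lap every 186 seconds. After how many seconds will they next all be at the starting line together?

The first simultaneous occurrence is after LCM of the individual periods.
600 = 2^3 × 3 × 5^2
390 = 2 × 3 × 5 × 13
186 = 2 × 3 × 31
LCM(600, 390, 186) = 2^3 × 3 × 5^2 × 13 × 31 = 241800.

241800 seconds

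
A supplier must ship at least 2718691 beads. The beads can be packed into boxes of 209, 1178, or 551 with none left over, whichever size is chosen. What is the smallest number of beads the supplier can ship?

3006256

The number of beads must be a common multiple of 209, 1178, and 551, so a multiple of their LCM.
209 = 11 × 19
1178 = 2 × 19 × 31
551 = 19 × 29
LCM(209, 1178, 551) = 2 × 11 × 19 × 29 × 31 = 375782.
Smallest multiple of 375782 that is ≥ 2718691: ⌈2718691/375782⌉ × 375782 = 8 × 375782 = 3006256.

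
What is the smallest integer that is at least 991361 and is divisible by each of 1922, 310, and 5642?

1749020

The integer must be a common multiple of 1922, 310, and 5642, so a multiple of their LCM.
1922 = 2 × 31^2
310 = 2 × 5 × 31
5642 = 2 × 7 × 13 × 31
LCM(1922, 310, 5642) = 2 × 5 × 7 × 13 × 31^2 = 874510.
Smallest multiple of 874510 that is ≥ 991361: ⌈991361/874510⌉ × 874510 = 2 × 874510 = 1749020.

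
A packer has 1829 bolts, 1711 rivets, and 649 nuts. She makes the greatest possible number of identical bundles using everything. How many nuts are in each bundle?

11

Number of bundles = gcd(1829, 1711, 649).
1829 = 31 × 59
1711 = 29 × 59
649 = 11 × 59
gcd(1829, 1711, 649) = 59.
nuts per bundle = 649 / 59 = 11.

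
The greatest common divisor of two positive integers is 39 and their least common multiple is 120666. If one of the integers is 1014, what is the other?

4641

For two integers, gcd × lcm = product, so the other is (39 × 120666) / 1014 = 4705974 / 1014 = 4641.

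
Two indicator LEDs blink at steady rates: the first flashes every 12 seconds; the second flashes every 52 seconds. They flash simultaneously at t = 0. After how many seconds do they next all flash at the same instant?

The first simultaneous occurrence is after LCM of the individual periods.
12 = 2^2 × 3
52 = 2^2 × 13
LCM(12, 52) = 2^2 × 3 × 13 = 156.

156 seconds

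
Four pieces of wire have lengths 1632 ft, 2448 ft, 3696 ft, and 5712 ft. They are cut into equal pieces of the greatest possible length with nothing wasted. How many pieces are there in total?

281

Piece length = gcd(1632, 2448, 3696, 5712).
1632 = 2^5 × 3 × 17
2448 = 2^4 × 3^2 × 17
3696 = 2^4 × 3 × 7 × 11
5712 = 2^4 × 3 × 7 × 17
gcd(1632, 2448, 3696, 5712) = 2^4 × 3 = 48.
Total pieces = 1632/48 + 2448/48 + 3696/48 + 5712/48 = 34 + 51 + 77 + 119 = 281.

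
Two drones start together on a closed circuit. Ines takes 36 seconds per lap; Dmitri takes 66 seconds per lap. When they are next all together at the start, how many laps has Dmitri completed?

6 laps

They are all back at their starting positions together after one LCM of the periods.
36 = 2^2 × 3^2
66 = 2 × 3 × 11
LCM(36, 66) = 2^2 × 3^2 × 11 = 396.
Laps for period 66: 396 / 66 = 6.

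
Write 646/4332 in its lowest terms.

646 = 2 × 17 × 19
4332 = 2^2 × 3 × 19^2
gcd(646, 4332) = 2 × 19 = 38.
Divide numerator and denominator by 38: 646/4332 = 17/114.

17/114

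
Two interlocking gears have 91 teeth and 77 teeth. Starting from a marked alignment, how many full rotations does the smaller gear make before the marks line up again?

13 rotations

All finish a whole number of cycles simultaneously at t = LCM of the periods.
91 = 7 × 13
77 = 7 × 11
LCM(91, 77) = 7 × 11 × 13 = 1001.
Rotations for period 77: 1001 / 77 = 13.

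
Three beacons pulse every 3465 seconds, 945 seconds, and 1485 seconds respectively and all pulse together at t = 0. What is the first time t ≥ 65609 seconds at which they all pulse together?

72765 seconds

Joint pulses occur at multiples of LCM(3465, 945, 1485).
3465 = 3^2 × 5 × 7 × 11
945 = 3^3 × 5 × 7
1485 = 3^3 × 5 × 11
LCM(3465, 945, 1485) = 3^3 × 5 × 7 × 11 = 10395.
Smallest multiple of 10395 that is ≥ 65609: ⌈65609/10395⌉ × 10395 = 7 × 10395 = 72765.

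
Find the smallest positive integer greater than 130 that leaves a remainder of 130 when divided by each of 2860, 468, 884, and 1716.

437710

N − 130 must be a common multiple of 2860, 468, 884, and 1716.
2860 = 2^2 × 5 × 11 × 13
468 = 2^2 × 3^2 × 13
884 = 2^2 × 13 × 17
1716 = 2^2 × 3 × 11 × 13
LCM(2860, 468, 884, 1716) = 2^2 × 3^2 × 5 × 11 × 13 × 17 = 437580.
Smallest N > 130 is LCM + 130 = 437580 + 130 = 437710.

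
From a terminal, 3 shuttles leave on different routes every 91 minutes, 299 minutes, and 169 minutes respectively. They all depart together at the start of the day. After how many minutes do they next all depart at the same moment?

27209 minutes

They coincide at every common multiple of the periods; the first is the LCM.
91 = 7 × 13
299 = 13 × 23
169 = 13^2
LCM(91, 299, 169) = 7 × 13^2 × 23 = 27209.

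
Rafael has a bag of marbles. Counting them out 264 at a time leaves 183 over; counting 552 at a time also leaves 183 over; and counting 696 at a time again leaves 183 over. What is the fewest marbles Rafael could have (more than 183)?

176271

N − 183 must be a common multiple of 264, 552, and 696.
264 = 2^3 × 3 × 11
552 = 2^3 × 3 × 23
696 = 2^3 × 3 × 29
LCM(264, 552, 696) = 2^3 × 3 × 11 × 23 × 29 = 176088.
Smallest N > 183 is LCM + 183 = 176088 + 183 = 176271.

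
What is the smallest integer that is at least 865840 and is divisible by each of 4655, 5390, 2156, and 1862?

1024100

The integer must be a common multiple of 4655, 5390, 2156, and 1862, so a multiple of their LCM.
4655 = 5 × 7^2 × 19
5390 = 2 × 5 × 7^2 × 11
2156 = 2^2 × 7^2 × 11
1862 = 2 × 7^2 × 19
LCM(4655, 5390, 2156, 1862) = 2^2 × 5 × 7^2 × 11 × 19 = 204820.
Smallest multiple of 204820 that is ≥ 865840: ⌈865840/204820⌉ × 204820 = 5 × 204820 = 1024100.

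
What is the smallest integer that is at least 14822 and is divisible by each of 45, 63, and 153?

16065

The integer must be a common multiple of 45, 63, and 153, so a multiple of their LCM.
45 = 3^2 × 5
63 = 3^2 × 7
153 = 3^2 × 17
LCM(45, 63, 153) = 3^2 × 5 × 7 × 17 = 5355.
Smallest multiple of 5355 that is ≥ 14822: ⌈14822/5355⌉ × 5355 = 3 × 5355 = 16065.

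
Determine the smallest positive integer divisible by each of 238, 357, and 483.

238 = 2 × 7 × 17
357 = 3 × 7 × 17
483 = 3 × 7 × 23
LCM(238, 357, 483) = 2 × 3 × 7 × 17 × 23 = 16422.

16422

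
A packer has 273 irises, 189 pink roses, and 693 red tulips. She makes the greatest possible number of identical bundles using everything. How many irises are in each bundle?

13

Number of bundles = gcd(273, 189, 693).
273 = 3 × 7 × 13
189 = 3^3 × 7
693 = 3^2 × 7 × 11
gcd(273, 189, 693) = 3 × 7 = 21.
irises per bundle = 273 / 21 = 13.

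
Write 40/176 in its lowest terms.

40 = 2^3 × 5
176 = 2^4 × 11
gcd(40, 176) = 2^3 = 8.
Divide numerator and denominator by 8: 40/176 = 5/22.

5/22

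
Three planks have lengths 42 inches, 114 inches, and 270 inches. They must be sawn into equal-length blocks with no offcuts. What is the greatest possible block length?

This is the greatest common divisor of 42, 114, and 270.
42 = 2 × 3 × 7
114 = 2 × 3 × 19
270 = 2 × 3^3 × 5
gcd(42, 114, 270) = 2 × 3 = 6.

6 inches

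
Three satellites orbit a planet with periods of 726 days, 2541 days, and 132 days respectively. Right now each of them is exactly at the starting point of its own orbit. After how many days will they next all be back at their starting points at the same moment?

10164 days

The first simultaneous occurrence is after LCM of the individual periods.
726 = 2 × 3 × 11^2
2541 = 3 × 7 × 11^2
132 = 2^2 × 3 × 11
LCM(726, 2541, 132) = 2^2 × 3 × 7 × 11^2 = 10164.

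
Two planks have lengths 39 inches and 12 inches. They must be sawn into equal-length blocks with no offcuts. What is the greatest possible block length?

3 inches

By the Euclidean algorithm:
39 = 3 × 12 + 3
12 = 4 × 3 + 0
gcd(39, 12) = 3.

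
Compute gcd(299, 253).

299 = 13 × 23
253 = 11 × 23
gcd(299, 253) = 23.

23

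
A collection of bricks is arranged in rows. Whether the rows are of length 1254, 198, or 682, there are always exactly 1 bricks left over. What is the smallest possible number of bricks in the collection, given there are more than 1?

N − 1 must be a common multiple of 1254, 198, and 682.
1254 = 2 × 3 × 11 × 19
198 = 2 × 3^2 × 11
682 = 2 × 11 × 31
LCM(1254, 198, 682) = 2 × 3^2 × 11 × 19 × 31 = 116622.
Smallest N > 1 is LCM + 1 = 116622 + 1 = 116623.

116623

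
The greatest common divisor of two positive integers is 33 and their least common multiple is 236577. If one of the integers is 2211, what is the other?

For two integers, gcd × lcm = product, so the other is (33 × 236577) / 2211 = 7807041 / 2211 = 3531.

3531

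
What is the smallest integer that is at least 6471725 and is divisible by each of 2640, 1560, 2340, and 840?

6486480

The integer must be a common multiple of 2640, 1560, 2340, and 840, so a multiple of their LCM.
2640 = 2^4 × 3 × 5 × 11
1560 = 2^3 × 3 × 5 × 13
2340 = 2^2 × 3^2 × 5 × 13
840 = 2^3 × 3 × 5 × 7
LCM(2640, 1560, 2340, 840) = 2^4 × 3^2 × 5 × 7 × 11 × 13 = 720720.
Smallest multiple of 720720 that is ≥ 6471725: ⌈6471725/720720⌉ × 720720 = 9 × 720720 = 6486480.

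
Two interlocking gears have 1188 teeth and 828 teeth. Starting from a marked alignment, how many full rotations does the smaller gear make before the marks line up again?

33 rotations

The first common completion time is the LCM of the periods.
1188 = 2^2 × 3^3 × 11
828 = 2^2 × 3^2 × 23
LCM(1188, 828) = 2^2 × 3^3 × 11 × 23 = 27324.
Rotations for period 828: 27324 / 828 = 33.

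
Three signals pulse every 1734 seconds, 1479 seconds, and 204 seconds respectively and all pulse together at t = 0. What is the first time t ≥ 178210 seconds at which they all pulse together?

201144 seconds

Joint pulses occur at multiples of LCM(1734, 1479, 204).
1734 = 2 × 3 × 17^2
1479 = 3 × 17 × 29
204 = 2^2 × 3 × 17
LCM(1734, 1479, 204) = 2^2 × 3 × 17^2 × 29 = 100572.
Smallest multiple of 100572 that is ≥ 178210: ⌈178210/100572⌉ × 100572 = 2 × 100572 = 201144.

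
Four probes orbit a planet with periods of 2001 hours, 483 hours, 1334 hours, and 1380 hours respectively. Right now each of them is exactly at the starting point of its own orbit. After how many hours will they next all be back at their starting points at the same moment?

280140 hours

They coincide at every common multiple of the periods; the first is the LCM.
2001 = 3 × 23 × 29
483 = 3 × 7 × 23
1334 = 2 × 23 × 29
1380 = 2^2 × 3 × 5 × 23
LCM(2001, 483, 1334, 1380) = 2^2 × 3 × 5 × 7 × 23 × 29 = 280140.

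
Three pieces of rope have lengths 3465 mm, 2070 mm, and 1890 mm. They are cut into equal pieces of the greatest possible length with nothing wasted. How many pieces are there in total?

165

Piece length = gcd(3465, 2070, 1890).
3465 = 3^2 × 5 × 7 × 11
2070 = 2 × 3^2 × 5 × 23
1890 = 2 × 3^3 × 5 × 7
gcd(3465, 2070, 1890) = 3^2 × 5 = 45.
Total pieces = 3465/45 + 2070/45 + 1890/45 = 77 + 46 + 42 = 165.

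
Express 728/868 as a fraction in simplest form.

728 = 2^3 × 7 × 13
868 = 2^2 × 7 × 31
gcd(728, 868) = 2^2 × 7 = 28.
Divide numerator and denominator by 28: 728/868 = 26/31.

26/31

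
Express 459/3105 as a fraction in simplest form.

459 = 3^3 × 17
3105 = 3^3 × 5 × 23
gcd(459, 3105) = 3^3 = 27.
Divide numerator and denominator by 27: 459/3105 = 17/115.

17/115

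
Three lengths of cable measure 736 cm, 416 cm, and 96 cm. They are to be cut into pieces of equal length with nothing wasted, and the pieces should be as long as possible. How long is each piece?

Each piece length must divide every original length, so the longest possible is gcd(736, 416, 96).
736 = 2^5 × 23
416 = 2^5 × 13
96 = 2^5 × 3
gcd(736, 416, 96) = 2^5 = 32.

32 cm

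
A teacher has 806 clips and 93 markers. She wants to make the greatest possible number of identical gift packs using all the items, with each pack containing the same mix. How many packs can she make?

31 packs

The pack count must divide each quantity, so the greatest is gcd(806, 93).
806 = 2 × 13 × 31
93 = 3 × 31
gcd(806, 93) = 31.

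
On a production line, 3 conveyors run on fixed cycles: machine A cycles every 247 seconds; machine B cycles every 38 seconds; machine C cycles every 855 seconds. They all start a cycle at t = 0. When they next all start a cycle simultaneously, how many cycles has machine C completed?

They are all back at their starting positions together after one LCM of the periods.
247 = 13 × 19
38 = 2 × 19
855 = 3^2 × 5 × 19
LCM(247, 38, 855) = 2 × 3^2 × 5 × 13 × 19 = 22230.
Cycles for period 855: 22230 / 855 = 26.

26 cycles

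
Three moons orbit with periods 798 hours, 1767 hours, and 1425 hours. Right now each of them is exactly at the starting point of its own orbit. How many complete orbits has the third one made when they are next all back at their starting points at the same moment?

434 orbits

They are all back at their starting positions together after one LCM of the periods.
798 = 2 × 3 × 7 × 19
1767 = 3 × 19 × 31
1425 = 3 × 5^2 × 19
LCM(798, 1767, 1425) = 2 × 3 × 5^2 × 7 × 19 × 31 = 618450.
Orbits for period 1425: 618450 / 1425 = 434.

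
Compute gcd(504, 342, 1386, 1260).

18

504 = 2^3 × 3^2 × 7
342 = 2 × 3^2 × 19
1386 = 2 × 3^2 × 7 × 11
1260 = 2^2 × 3^2 × 5 × 7
gcd(504, 342, 1386, 1260) = 2 × 3^2 = 18.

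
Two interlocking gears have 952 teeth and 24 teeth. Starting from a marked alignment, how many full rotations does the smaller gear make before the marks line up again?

The first common completion time is the LCM of the periods.
952 = 2^3 × 7 × 17
24 = 2^3 × 3
LCM(952, 24) = 2^3 × 3 × 7 × 17 = 2856.
Rotations for period 24: 2856 / 24 = 119.

119 rotations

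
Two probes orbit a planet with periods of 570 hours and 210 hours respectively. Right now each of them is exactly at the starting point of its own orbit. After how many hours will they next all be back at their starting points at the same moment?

We need the least common multiple of the intervals.
570 = 2 × 3 × 5 × 19
210 = 2 × 3 × 5 × 7
LCM(570, 210) = 2 × 3 × 5 × 7 × 19 = 3990.

3990 hours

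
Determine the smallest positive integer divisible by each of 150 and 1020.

150 = 2 × 3 × 5^2
1020 = 2^2 × 3 × 5 × 17
LCM(150, 1020) = 2^2 × 3 × 5^2 × 17 = 5100.

5100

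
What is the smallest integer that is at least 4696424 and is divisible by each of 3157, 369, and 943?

The integer must be a common multiple of 3157, 369, and 943, so a multiple of their LCM.
3157 = 7 × 11 × 41
369 = 3^2 × 41
943 = 23 × 41
LCM(3157, 369, 943) = 3^2 × 7 × 11 × 23 × 41 = 653499.
Smallest multiple of 653499 that is ≥ 4696424: ⌈4696424/653499⌉ × 653499 = 8 × 653499 = 5227992.

5227992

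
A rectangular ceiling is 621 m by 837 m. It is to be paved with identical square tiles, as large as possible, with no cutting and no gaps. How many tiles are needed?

Tile side = gcd(621, 837).
621 = 3^3 × 23
837 = 3^3 × 31
gcd(621, 837) = 3^3 = 27.
Tiles: (621/27) × (837/27) = 23 × 31 = 713.

713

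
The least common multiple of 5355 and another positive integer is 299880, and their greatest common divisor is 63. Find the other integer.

3528

gcd × lcm = product of the two integers, so the other integer is (63 × 299880) / 5355 = 3528.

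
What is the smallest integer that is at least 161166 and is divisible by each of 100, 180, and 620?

167400

The integer must be a common multiple of 100, 180, and 620, so a multiple of their LCM.
100 = 2^2 × 5^2
180 = 2^2 × 3^2 × 5
620 = 2^2 × 5 × 31
LCM(100, 180, 620) = 2^2 × 3^2 × 5^2 × 31 = 27900.
Smallest multiple of 27900 that is ≥ 161166: ⌈161166/27900⌉ × 27900 = 6 × 27900 = 167400.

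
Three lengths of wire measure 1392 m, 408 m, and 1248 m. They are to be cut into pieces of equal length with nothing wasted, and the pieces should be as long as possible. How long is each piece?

24 m

Each piece length must divide every original length, so the longest possible is gcd(1392, 408, 1248).
1392 = 2^4 × 3 × 29
408 = 2^3 × 3 × 17
1248 = 2^5 × 3 × 13
gcd(1392, 408, 1248) = 2^3 × 3 = 24.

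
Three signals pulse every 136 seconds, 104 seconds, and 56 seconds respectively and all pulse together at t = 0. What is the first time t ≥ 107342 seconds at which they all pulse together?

111384 seconds

Joint pulses occur at multiples of LCM(136, 104, 56).
136 = 2^3 × 17
104 = 2^3 × 13
56 = 2^3 × 7
LCM(136, 104, 56) = 2^3 × 7 × 13 × 17 = 12376.
Smallest multiple of 12376 that is ≥ 107342: ⌈107342/12376⌉ × 12376 = 9 × 12376 = 111384.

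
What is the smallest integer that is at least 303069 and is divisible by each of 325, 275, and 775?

The integer must be a common multiple of 325, 275, and 775, so a multiple of their LCM.
325 = 5^2 × 13
275 = 5^2 × 11
775 = 5^2 × 31
LCM(325, 275, 775) = 5^2 × 11 × 13 × 31 = 110825.
Smallest multiple of 110825 that is ≥ 303069: ⌈303069/110825⌉ × 110825 = 3 × 110825 = 332475.

332475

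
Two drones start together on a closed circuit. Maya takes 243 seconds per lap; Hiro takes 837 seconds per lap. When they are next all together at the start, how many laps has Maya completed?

All finish a whole number of cycles simultaneously at t = LCM of the periods.
243 = 3^5
837 = 3^3 × 31
LCM(243, 837) = 3^5 × 31 = 7533.
Laps for period 243: 7533 / 243 = 31.

31 laps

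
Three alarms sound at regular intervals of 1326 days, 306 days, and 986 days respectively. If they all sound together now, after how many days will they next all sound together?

115362 days

We need the least common multiple of the intervals.
1326 = 2 × 3 × 13 × 17
306 = 2 × 3^2 × 17
986 = 2 × 17 × 29
LCM(1326, 306, 986) = 2 × 3^2 × 13 × 17 × 29 = 115362.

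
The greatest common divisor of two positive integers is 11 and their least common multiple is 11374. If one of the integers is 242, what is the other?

517

For two integers, gcd × lcm = product, so the other is (11 × 11374) / 242 = 125114 / 242 = 517.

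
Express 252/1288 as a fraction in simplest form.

9/46

252 = 2^2 × 3^2 × 7
1288 = 2^3 × 7 × 23
gcd(252, 1288) = 2^2 × 7 = 28.
Divide numerator and denominator by 28: 252/1288 = 9/46.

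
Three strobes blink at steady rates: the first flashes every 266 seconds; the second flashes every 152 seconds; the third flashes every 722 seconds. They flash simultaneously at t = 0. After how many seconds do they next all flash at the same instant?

20216 seconds

The first simultaneous occurrence is after LCM of the individual periods.
266 = 2 × 7 × 19
152 = 2^3 × 19
722 = 2 × 19^2
LCM(266, 152, 722) = 2^3 × 7 × 19^2 = 20216.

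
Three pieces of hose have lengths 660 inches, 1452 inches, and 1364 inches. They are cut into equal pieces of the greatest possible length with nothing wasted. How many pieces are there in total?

79

Piece length = gcd(660, 1452, 1364).
660 = 2^2 × 3 × 5 × 11
1452 = 2^2 × 3 × 11^2
1364 = 2^2 × 11 × 31
gcd(660, 1452, 1364) = 2^2 × 11 = 44.
Total pieces = 660/44 + 1452/44 + 1364/44 = 15 + 33 + 31 = 79.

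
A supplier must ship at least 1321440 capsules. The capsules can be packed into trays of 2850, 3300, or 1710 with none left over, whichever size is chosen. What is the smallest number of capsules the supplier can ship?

1504800

The number of capsules must be a common multiple of 2850, 3300, and 1710, so a multiple of their LCM.
2850 = 2 × 3 × 5^2 × 19
3300 = 2^2 × 3 × 5^2 × 11
1710 = 2 × 3^2 × 5 × 19
LCM(2850, 3300, 1710) = 2^2 × 3^2 × 5^2 × 11 × 19 = 188100.
Smallest multiple of 188100 that is ≥ 1321440: ⌈1321440/188100⌉ × 188100 = 8 × 188100 = 1504800.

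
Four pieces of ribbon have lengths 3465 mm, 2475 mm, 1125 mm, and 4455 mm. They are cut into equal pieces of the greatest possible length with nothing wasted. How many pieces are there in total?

256

Piece length = gcd(3465, 2475, 1125, 4455).
3465 = 3^2 × 5 × 7 × 11
2475 = 3^2 × 5^2 × 11
1125 = 3^2 × 5^3
4455 = 3^4 × 5 × 11
gcd(3465, 2475, 1125, 4455) = 3^2 × 5 = 45.
Total pieces = 3465/45 + 2475/45 + 1125/45 + 4455/45 = 77 + 55 + 25 + 99 = 256.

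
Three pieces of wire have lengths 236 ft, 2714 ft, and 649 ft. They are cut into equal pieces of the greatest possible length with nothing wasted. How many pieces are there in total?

61

Piece length = gcd(236, 2714, 649).
236 = 2^2 × 59
2714 = 2 × 23 × 59
649 = 11 × 59
gcd(236, 2714, 649) = 59.
Total pieces = 236/59 + 2714/59 + 649/59 = 4 + 46 + 11 = 61.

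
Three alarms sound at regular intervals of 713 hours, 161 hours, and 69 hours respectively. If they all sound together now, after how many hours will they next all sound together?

14973 hours

The first simultaneous occurrence is after LCM of the individual periods.
713 = 23 × 31
161 = 7 × 23
69 = 3 × 23
LCM(713, 161, 69) = 3 × 7 × 23 × 31 = 14973.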